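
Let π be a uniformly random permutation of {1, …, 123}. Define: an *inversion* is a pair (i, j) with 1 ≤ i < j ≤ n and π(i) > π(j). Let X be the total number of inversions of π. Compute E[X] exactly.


Write X = Σ X_I over the C(123, 2) = 7503 pairs i < j, with X_I the indicator of one inversion.
There are 7503 indicators.
For each fixed pair i < j, the values π(i) and π(j) are two distinct elements of {1, …, 123} in uniformly random order; by symmetry P[π(i) > π(j)] = 1/2.
By linearity: E[X] = 7503 · (1/2) = C(123, 2) · (1/2) = 7503/2 = 7503/2 ≈ 3751.500.

E[X] = 7503/2 = 3751.500.


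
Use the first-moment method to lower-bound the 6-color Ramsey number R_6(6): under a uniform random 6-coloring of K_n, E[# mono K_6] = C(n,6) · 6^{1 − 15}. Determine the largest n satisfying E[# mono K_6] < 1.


We need C(n, 6) · 6^{1 − 15} < 1, i.e. C(n, 6) < 6^{15 − 1} = 78364164096.
Check values of n near the boundary:
  n = 197: C(197, 6) = 75176946208; 75176946208 < 78364164096? YES
  n = 198: C(198, 6) = 77526225777; 77526225777 < 78364164096? YES
  n = 199: C(199, 6) = 79936367511; 79936367511 < 78364164096? NO
The largest n with C(n, 6) < 78364164096 is n = 198 (where E[X] = 25842075259/26121388032 ≈ 0.989). Hence R_6(6) > 198, i.e. R_6(6) ≥ 199.

Largest n = 198; hence R_6(6) > 198.


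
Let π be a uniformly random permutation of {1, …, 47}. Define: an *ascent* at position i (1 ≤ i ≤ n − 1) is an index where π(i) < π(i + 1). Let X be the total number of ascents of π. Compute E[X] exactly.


Write X = Σ X_I over i = 1, …, 46, with X_I the indicator of one ascent.
There are 46 indicators.
For each fixed i, the pair (π(i), π(i+1)) is a uniformly random ordered pair of distinct values from {1, …, 47}; by symmetry P[π(i) < π(i+1)] = 1/2.
By linearity: E[X] = 46 · (1/2) = (47 − 1) · (1/2) = 23 ≈ 23.0000.

E[X] = 23 = 23.0000.


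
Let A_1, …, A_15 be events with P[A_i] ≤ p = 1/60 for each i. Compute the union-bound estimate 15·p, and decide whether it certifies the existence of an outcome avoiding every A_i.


Union bound: P[∪_{i=1}^{15} A_i] ≤ Σ_i P[A_i] ≤ 15·p = 15·(1/60) = 1/4.
Numerically: 1/4 ≈ 0.250.
Is 1/4 < 1? YES.
Since P[∪ A_i] ≤ 1/4 < 1, the complement has P[∩ A_i^c] ≥ 1 − 1/4 = 3/4 > 0, so some outcome avoids every A_i.

15·p = 1/4 ≈ 0.250; existence CERTIFIED by the union bound.


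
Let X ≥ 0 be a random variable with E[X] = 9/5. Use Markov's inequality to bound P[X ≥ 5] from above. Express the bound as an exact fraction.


μ = E[X] = 9/5, a = 5.
Markov: P[X ≥ 5] ≤ μ/a = (9/5)/5 = 9/25.
Numerically: ≈ 0.360000.
(Since a = 5 > μ = 1.800000, the bound 9/25 is < 1 and informative.)

P[X ≥ 5] ≤ 9/25 ≈ 0.360000.


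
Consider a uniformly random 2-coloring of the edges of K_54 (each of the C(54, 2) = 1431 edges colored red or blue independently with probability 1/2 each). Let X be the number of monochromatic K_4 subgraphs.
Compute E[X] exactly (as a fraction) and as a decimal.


Let X = Σ_S X_S over the C(54, 4) = 316251 subsets S of size 4, where X_S = 1 if the K_4 on S is monochromatic.
For a fixed S, the K_4 on S has C(4, 2) = 6 edges. P[all 6 edges red] = (1/2)^6, and likewise for blue, so P[monochromatic] = 2·(1/2)^6 = 2^{1 − 6} = 1/32.
By linearity of expectation: E[X] = C(54, 4) · 2^{1 − 6} = 316251 · 1/32 = 316251/32.
Numerically: E[X] ≈ 9882.843750.

E[X] = C(54,4)·2^(1−C(4,2)) = 316251/32 ≈ 9882.843750.


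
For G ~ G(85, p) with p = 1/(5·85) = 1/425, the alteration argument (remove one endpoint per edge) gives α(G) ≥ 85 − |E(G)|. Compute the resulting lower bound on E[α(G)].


E[|E(G)|] = C(85, 2)·p = 3570 · (1/425) = 42/5.
E[α(G)] ≥ n − E[|E(G)|] = 85 − 42/5 = 383/5.
Numerically: ≈ 76.600000.
(This is only a lower bound; the true E[α(G)] may be larger.)

E[α(G)] ≥ 383/5 ≈ 76.600000.


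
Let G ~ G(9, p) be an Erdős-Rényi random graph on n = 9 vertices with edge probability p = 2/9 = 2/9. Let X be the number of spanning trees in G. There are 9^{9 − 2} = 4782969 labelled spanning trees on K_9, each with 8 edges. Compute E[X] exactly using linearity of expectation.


K_9 has 9^{9 − 2} = 4782969 labelled spanning trees.
For each such spanning tree H, let X_H = 1 if all 8 edges of H are present in G. Then P[X_H = 1] = p^{8} = (2/9)^{8} = 256/43046721.
By linearity: E[X] = Σ_H E[X_H] = 4782969 · p^{8} = 4782969 · 256/43046721 = 256/9.
Numerically: E[X] ≈ 28.44.

E[X] = 4782969 · (2/9)^{8} = 256/9 ≈ 28.44.


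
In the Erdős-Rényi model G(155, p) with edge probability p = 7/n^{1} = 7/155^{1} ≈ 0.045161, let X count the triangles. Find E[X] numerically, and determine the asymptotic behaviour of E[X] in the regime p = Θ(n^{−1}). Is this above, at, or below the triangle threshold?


Number of potential triangles: C(155, 3) = 608685.
Each occurs with probability p³ ≈ (0.045161)³ ≈ 9.2108355e-05.
By linearity: E[X] = C(155, 3)·p³ ≈ 608685 · 9.2108355e-05 ≈ 56.06497.
Here α = 1, so p = 7/n is exactly at the triangle threshold p ~ 1/n. Asymptotically E[X] → c³/6 = 7³/6 = 343/6 ≈ 57.16667, a bounded constant. In this regime the triangle count is asymptotically Poisson(c³/6).

E[X] ≈ 56.06497; in regime p = Θ(1/n^{1}) E[X] stays bounded (at the triangle threshold p ~ 1/n).


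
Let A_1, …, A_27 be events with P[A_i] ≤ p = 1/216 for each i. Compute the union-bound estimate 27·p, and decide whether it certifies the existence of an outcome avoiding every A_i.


Union bound: P[∪_{i=1}^{27} A_i] ≤ Σ_i P[A_i] ≤ 27·p = 27·(1/216) = 1/8.
Numerically: 1/8 ≈ 0.12500.
Is 1/8 < 1? YES.
Since P[∪ A_i] ≤ 1/8 < 1, the complement has P[∩ A_i^c] ≥ 1 − 1/8 = 7/8 > 0, so some outcome avoids every A_i.

27·p = 1/8 ≈ 0.12500; existence CERTIFIED by the union bound.


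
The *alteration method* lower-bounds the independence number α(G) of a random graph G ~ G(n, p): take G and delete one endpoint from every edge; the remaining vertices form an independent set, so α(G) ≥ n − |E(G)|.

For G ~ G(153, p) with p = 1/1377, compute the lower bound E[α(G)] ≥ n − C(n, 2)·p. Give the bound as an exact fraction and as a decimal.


E[|E(G)|] = C(153, 2)·p = 11628 · (1/1377) = 76/9.
E[α(G)] ≥ n − E[|E(G)|] = 153 − 76/9 = 1301/9.
Numerically: ≈ 144.556.
(This is only a lower bound; the true E[α(G)] may be larger.)

E[α(G)] ≥ 1301/9 ≈ 144.556.


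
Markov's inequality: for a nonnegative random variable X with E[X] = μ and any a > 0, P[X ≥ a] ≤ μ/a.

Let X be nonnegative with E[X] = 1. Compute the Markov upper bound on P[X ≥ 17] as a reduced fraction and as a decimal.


μ = E[X] = 1, a = 17.
Markov: P[X ≥ 17] ≤ μ/a = (1)/17 = 1/17.
Numerically: ≈ 0.058824.
(Since a = 17 > μ = 1.000000, the bound 1/17 is < 1 and informative.)

P[X ≥ 17] ≤ 1/17 ≈ 0.058824.


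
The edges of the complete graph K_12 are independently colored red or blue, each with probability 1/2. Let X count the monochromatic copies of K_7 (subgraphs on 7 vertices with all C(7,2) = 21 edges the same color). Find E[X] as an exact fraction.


Let X = Σ_S X_S over the C(12, 7) = 792 subsets S of size 7, where X_S = 1 if the K_7 on S is monochromatic.
For a fixed S, the K_7 on S has C(7, 2) = 21 edges. P[all 21 edges red] = (1/2)^21, and likewise for blue, so P[monochromatic] = 2·(1/2)^21 = 2^{1 − 21} = 1/1048576.
Summing: E[X] = C(12, 7) · 2^{1 − 21} = 792 · 1/1048576 = 99/131072.
Numerically: E[X] ≈ 0.0008.

E[X] = C(12,7)·2^(1−C(7,2)) = 99/131072 ≈ 0.0008.


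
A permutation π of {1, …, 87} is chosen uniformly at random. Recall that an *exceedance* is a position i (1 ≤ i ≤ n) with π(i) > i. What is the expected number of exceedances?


Write X = Σ_{i=1}^{87} X_i, where X_i = 1_{π(i) > i}.
For each fixed i, π(i) is uniform over {1, …, 87} (marginal of a uniform permutation), so P[π(i) > i] = (n − i)/n. Summing: Σ_{i=1}^{87} (n − i)/n = (0 + 1 + … + 86)/87 = 87(87 − 1)/(2·87) = (87 − 1)/2.
Hence E[X] = Σ_{i=1}^{87} (87 − i)/87 = 43 ≈ 43.000000.

E[X] = 43 = 43.000000.


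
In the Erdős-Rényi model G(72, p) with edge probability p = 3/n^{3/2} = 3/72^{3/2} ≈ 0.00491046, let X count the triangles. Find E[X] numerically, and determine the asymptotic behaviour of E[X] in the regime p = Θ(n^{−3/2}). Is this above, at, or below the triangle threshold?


Number of potential triangles: C(72, 3) = 59640.
Each occurs with probability p³ ≈ (0.00491046)³ ≈ 1.18404315e-07.
By linearity: E[X] = C(72, 3)·p³ ≈ 59640 · 1.18404315e-07 ≈ 0.007062.
Since α = 3/2 > 1, p = c/n^{3/2} = o(1/n) is below the triangle threshold p ~ 1/n. Asymptotically E[X] ~ (c³/6)·n^{3(1−α)} = (3³/6)·n^{-1.5} → 0, so by Markov's inequality G has no triangles w.h.p.

E[X] ≈ 0.007062; in regime p = Θ(1/n^{3/2}) E[X] tends to 0 (below the triangle threshold p ~ 1/n).


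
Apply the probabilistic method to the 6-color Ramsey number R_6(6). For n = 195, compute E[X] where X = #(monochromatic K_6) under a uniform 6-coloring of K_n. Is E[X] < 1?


E[X] = C(195, 6) · 6^{1 − 15} = 70656049360 · 6^{−14} = 70656049360/78364164096.
As a reduced fraction: E[X] = 4416003085/4897760256 ≈ 0.902.
Is E[X] < 1? YES.
Since E[X] < 1, there exists a 6-coloring of K_{195} with no monochromatic K_6; hence R_6(6) > 195.

E[X] = 4416003085/4897760256 ≈ 0.902; E[X] < 1, so R_6(6) > 195.


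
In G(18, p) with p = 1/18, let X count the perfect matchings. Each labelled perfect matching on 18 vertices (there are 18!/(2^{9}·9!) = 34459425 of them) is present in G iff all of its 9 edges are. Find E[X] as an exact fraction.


K_18 has 18!/(2^{9}·9!) = 34459425 labelled perfect matchings.
For each such perfect matching H, let X_H = 1 if all 9 edges of H are present in G. Then P[X_H = 1] = p^{9} = (1/18)^{9} = 1/198359290368.
Summing the indicators: E[X] = Σ_H E[X_H] = 34459425 · p^{9} = 34459425 · 1/198359290368 = 425425/2448880128.
Numerically: E[X] ≈ 0.00017372.

E[X] = 34459425 · (1/18)^{9} = 425425/2448880128 ≈ 0.00017372.


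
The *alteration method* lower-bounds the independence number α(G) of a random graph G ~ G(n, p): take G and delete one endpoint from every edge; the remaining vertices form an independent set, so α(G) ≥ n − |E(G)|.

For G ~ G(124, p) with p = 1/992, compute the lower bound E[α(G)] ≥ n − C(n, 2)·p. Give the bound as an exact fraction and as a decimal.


E[|E(G)|] = C(124, 2)·p = 7626 · (1/992) = 123/16.
E[α(G)] ≥ n − E[|E(G)|] = 124 − 123/16 = 1861/16.
Numerically: ≈ 116.312500.
(This is only a lower bound; the true E[α(G)] may be larger.)

E[α(G)] ≥ 1861/16 ≈ 116.312500.


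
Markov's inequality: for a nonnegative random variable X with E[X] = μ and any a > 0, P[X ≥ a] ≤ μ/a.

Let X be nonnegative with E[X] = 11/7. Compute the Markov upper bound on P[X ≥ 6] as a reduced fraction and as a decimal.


μ = E[X] = 11/7, a = 6.
Markov: P[X ≥ 6] ≤ μ/a = (11/7)/6 = 11/42.
Numerically: ≈ 0.262.
(Since a = 6 > μ = 1.571, the bound 11/42 is < 1 and informative.)

P[X ≥ 6] ≤ 11/42 ≈ 0.262.


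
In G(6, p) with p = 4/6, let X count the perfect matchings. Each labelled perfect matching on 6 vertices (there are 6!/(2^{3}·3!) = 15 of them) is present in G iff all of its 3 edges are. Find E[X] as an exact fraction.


K_6 has 6!/(2^{3}·3!) = 15 labelled perfect matchings.
For each such perfect matching H, let X_H = 1 if all 3 edges of H are present in G. Then P[X_H = 1] = p^{3} = (2/3)^{3} = 8/27.
By linearity of expectation: E[X] = Σ_H E[X_H] = 15 · p^{3} = 15 · 8/27 = 40/9.
Numerically: E[X] ≈ 4.444.

E[X] = 15 · (2/3)^{3} = 40/9 ≈ 4.444.


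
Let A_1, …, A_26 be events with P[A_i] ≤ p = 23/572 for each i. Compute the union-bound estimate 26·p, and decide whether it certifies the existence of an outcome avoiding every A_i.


Union bound: P[∪_{i=1}^{26} A_i] ≤ Σ_i P[A_i] ≤ 26·p = 26·(23/572) = 23/22.
Numerically: 23/22 ≈ 1.0454545.
Is 23/22 < 1? NO.
Since the bound 23/22 is ≥ 1, the union bound is uninformative here; it does NOT by itself certify existence.

26·p = 23/22 ≈ 1.0454545; existence NOT certified by the union bound.


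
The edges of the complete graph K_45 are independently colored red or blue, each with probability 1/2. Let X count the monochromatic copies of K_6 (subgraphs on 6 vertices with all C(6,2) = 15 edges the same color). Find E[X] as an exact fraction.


Let X = Σ_S X_S over the C(45, 6) = 8145060 subsets S of size 6, where X_S = 1 if the K_6 on S is monochromatic.
For a fixed S, the K_6 on S has C(6, 2) = 15 edges. P[all 15 edges red] = (1/2)^15, and likewise for blue, so P[monochromatic] = 2·(1/2)^15 = 2^{1 − 15} = 1/16384.
By linearity of expectation: E[X] = C(45, 6) · 2^{1 − 15} = 8145060 · 1/16384 = 2036265/4096.
Numerically: E[X] ≈ 497.135.

E[X] = C(45,6)·2^(1−C(6,2)) = 2036265/4096 ≈ 497.135.


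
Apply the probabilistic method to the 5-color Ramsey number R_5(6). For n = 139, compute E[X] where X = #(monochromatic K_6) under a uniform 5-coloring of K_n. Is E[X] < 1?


E[X] = C(139, 6) · 5^{1 − 15} = 8979650478 · 5^{−14} = 8979650478/6103515625.
As a reduced fraction: E[X] = 8979650478/6103515625 ≈ 1.4712259.
Is E[X] < 1? NO.
Since E[X] ≥ 1, the first-moment bound is inconclusive at n = 139; it does NOT by itself certify R_5(6) > 139.

E[X] = 8979650478/6103515625 ≈ 1.4712259; E[X] ≥ 1; first-moment method inconclusive here.


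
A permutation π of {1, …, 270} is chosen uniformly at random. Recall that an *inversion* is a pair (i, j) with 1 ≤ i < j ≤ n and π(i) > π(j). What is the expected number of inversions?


Write X = Σ X_I over the C(270, 2) = 36315 pairs i < j, with X_I the indicator of one inversion.
There are 36315 indicators.
For each fixed pair i < j, the values π(i) and π(j) are two distinct elements of {1, …, 270} in uniformly random order; by symmetry P[π(i) > π(j)] = 1/2.
By linearity: E[X] = 36315 · (1/2) = C(270, 2) · (1/2) = 36315/2 = 36315/2 ≈ 18157.500000.

E[X] = 36315/2 = 18157.500000.


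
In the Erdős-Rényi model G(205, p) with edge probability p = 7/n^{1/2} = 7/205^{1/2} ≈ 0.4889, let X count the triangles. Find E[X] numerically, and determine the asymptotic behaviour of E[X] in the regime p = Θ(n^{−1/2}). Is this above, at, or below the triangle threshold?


Number of potential triangles: C(205, 3) = 1414910.
Each occurs with probability p³ ≈ (0.4889)³ ≈ 1.168593e-01.
By linearity: E[X] = C(205, 3)·p³ ≈ 1414910 · 1.168593e-01 ≈ 165345.4104.
Since α = 1/2 < 1, p = c/n^{1/2} ≫ 1/n is above the triangle threshold p ~ 1/n. Asymptotically E[X] ~ (c³/6)·n^{3(1−α)} = (7³/6)·n^{1.5} → ∞; triangles are abundant w.h.p.

E[X] ≈ 165345.4104; in regime p = Θ(1/n^{1/2}) E[X] diverges (above the triangle threshold p ~ 1/n).


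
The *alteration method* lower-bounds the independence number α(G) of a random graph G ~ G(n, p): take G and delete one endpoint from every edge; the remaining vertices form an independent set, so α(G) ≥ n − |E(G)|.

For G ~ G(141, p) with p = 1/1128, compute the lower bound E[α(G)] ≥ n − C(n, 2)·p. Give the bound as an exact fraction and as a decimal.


E[|E(G)|] = C(141, 2)·p = 9870 · (1/1128) = 35/4.
E[α(G)] ≥ n − E[|E(G)|] = 141 − 35/4 = 529/4.
Numerically: ≈ 132.250000.
(This is only a lower bound; the true E[α(G)] may be larger.)

E[α(G)] ≥ 529/4 ≈ 132.250000.


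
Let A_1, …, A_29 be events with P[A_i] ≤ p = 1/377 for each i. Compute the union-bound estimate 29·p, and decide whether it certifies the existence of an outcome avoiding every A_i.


Union bound: P[∪_{i=1}^{29} A_i] ≤ Σ_i P[A_i] ≤ 29·p = 29·(1/377) = 1/13.
Numerically: 1/13 ≈ 0.0769.
Is 1/13 < 1? YES.
Since P[∪ A_i] ≤ 1/13 < 1, the complement has P[∩ A_i^c] ≥ 1 − 1/13 = 12/13 > 0, so some outcome avoids every A_i.

29·p = 1/13 ≈ 0.0769; existence CERTIFIED by the union bound.


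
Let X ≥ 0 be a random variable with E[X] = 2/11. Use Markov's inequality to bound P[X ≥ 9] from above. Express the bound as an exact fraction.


μ = E[X] = 2/11, a = 9.
Markov: P[X ≥ 9] ≤ μ/a = (2/11)/9 = 2/99.
Numerically: ≈ 0.020202.
(Since a = 9 > μ = 0.181818, the bound 2/99 is < 1 and informative.)

P[X ≥ 9] ≤ 2/99 ≈ 0.020202.


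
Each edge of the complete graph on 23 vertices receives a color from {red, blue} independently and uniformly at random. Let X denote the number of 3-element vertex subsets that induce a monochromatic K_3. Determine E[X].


Let X = Σ_S X_S over the C(23, 3) = 1771 subsets S of size 3, where X_S = 1 if the K_3 on S is monochromatic.
For a fixed S, the K_3 on S has C(3, 2) = 3 edges. P[all 3 edges red] = (1/2)^3, and likewise for blue, so P[monochromatic] = 2·(1/2)^3 = 2^{1 − 3} = 1/4.
By linearity of expectation: E[X] = C(23, 3) · 2^{1 − 3} = 1771 · 1/4 = 1771/4.
Numerically: E[X] ≈ 442.750.

E[X] = C(23,3)·2^(1−C(3,2)) = 1771/4 ≈ 442.750.


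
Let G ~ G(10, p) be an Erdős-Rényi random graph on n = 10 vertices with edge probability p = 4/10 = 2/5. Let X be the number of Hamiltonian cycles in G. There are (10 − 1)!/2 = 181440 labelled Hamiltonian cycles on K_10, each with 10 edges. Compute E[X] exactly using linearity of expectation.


K_10 has (10 − 1)!/2 = 181440 labelled Hamiltonian cycles.
For each such Hamiltonian cycle H, let X_H = 1 if all 10 edges of H are present in G. Then P[X_H = 1] = p^{10} = (2/5)^{10} = 1024/9765625.
Summing the indicators: E[X] = Σ_H E[X_H] = 181440 · p^{10} = 181440 · 1024/9765625 = 37158912/1953125.
Numerically: E[X] ≈ 19.0254.

E[X] = 181440 · (2/5)^{10} = 37158912/1953125 ≈ 19.0254.


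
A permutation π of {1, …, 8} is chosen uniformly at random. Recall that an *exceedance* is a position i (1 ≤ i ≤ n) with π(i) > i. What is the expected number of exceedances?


Write X = Σ_{i=1}^{8} X_i, where X_i = 1_{π(i) > i}.
For each fixed i, π(i) is uniform over {1, …, 8} (marginal of a uniform permutation), so P[π(i) > i] = (n − i)/n. Summing: Σ_{i=1}^{8} (n − i)/n = (0 + 1 + … + 7)/8 = 8(8 − 1)/(2·8) = (8 − 1)/2.
Hence E[X] = Σ_{i=1}^{8} (8 − i)/8 = 7/2 ≈ 3.500.

E[X] = 7/2 = 3.500.


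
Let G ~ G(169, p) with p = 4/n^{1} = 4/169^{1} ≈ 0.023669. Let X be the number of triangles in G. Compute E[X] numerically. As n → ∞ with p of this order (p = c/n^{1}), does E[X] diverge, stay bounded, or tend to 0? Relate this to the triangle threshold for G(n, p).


Number of potential triangles: C(169, 3) = 790244.
Each occurs with probability p³ ≈ (0.023669)³ ≈ 1.3259278e-05.
By linearity: E[X] = C(169, 3)·p³ ≈ 790244 · 1.3259278e-05 ≈ 10.47806.
Here α = 1, so p = 4/n is exactly at the triangle threshold p ~ 1/n. Asymptotically E[X] → c³/6 = 4³/6 = 32/3 ≈ 10.66667, a bounded constant. In this regime the triangle count is asymptotically Poisson(c³/6).

E[X] ≈ 10.47806; in regime p = Θ(1/n^{1}) E[X] stays bounded (at the triangle threshold p ~ 1/n).


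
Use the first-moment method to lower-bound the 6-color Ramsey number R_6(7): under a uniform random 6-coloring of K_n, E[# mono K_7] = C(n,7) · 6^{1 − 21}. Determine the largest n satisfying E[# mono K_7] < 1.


We need C(n, 7) · 6^{1 − 21} < 1, i.e. C(n, 7) < 6^{21 − 1} = 3656158440062976.
Check values of n near the boundary:
  n = 564: C(564, 7) = 3469685994423792; 3469685994423792 < 3656158440062976? YES
  n = 565: C(565, 7) = 3513212521235560; 3513212521235560 < 3656158440062976? YES
  n = 566: C(566, 7) = 3557206237959440; 3557206237959440 < 3656158440062976? YES
  n = 567: C(567, 7) = 3601671315933933; 3601671315933933 < 3656158440062976? YES
  n = 568: C(568, 7) = 3646611956239704; 3646611956239704 < 3656158440062976? YES
  n = 569: C(569, 7) = 3692032389858348; 3692032389858348 < 3656158440062976? NO
  n = 570: C(570, 7) = 3737936877831720; 3737936877831720 < 3656158440062976? NO
  n = 571: C(571, 7) = 3784329711421830; 3784329711421830 < 3656158440062976? NO
The largest n with C(n, 7) < 3656158440062976 is n = 568 (where E[X] = 16882462760369/16926659444736 ≈ 0.99739). Hence R_6(7) > 568, i.e. R_6(7) ≥ 569.

Largest n = 568; hence R_6(7) > 568.


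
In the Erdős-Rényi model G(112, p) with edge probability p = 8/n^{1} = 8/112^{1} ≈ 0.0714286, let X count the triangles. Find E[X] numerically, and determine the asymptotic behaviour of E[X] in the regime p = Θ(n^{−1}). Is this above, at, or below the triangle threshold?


Number of potential triangles: C(112, 3) = 227920.
Each occurs with probability p³ ≈ (0.0714286)³ ≈ 3.64431487e-04.
By linearity: E[X] = C(112, 3)·p³ ≈ 227920 · 3.64431487e-04 ≈ 83.061224.
Here α = 1, so p = 8/n is exactly at the triangle threshold p ~ 1/n. Asymptotically E[X] → c³/6 = 8³/6 = 256/3 ≈ 85.333333, a bounded constant. In this regime the triangle count is asymptotically Poisson(c³/6).

E[X] ≈ 83.061224; in regime p = Θ(1/n^{1}) E[X] stays bounded (at the triangle threshold p ~ 1/n).


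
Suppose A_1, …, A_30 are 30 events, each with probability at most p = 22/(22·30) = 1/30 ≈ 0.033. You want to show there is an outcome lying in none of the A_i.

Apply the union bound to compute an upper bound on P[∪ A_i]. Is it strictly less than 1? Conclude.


Union bound: P[∪_{i=1}^{30} A_i] ≤ Σ_i P[A_i] ≤ 30·p = 30·(1/30) = 1.
Numerically: 1 ≈ 1.000.
Is 1 < 1? NO.
Since the bound 1 is ≥ 1, the union bound is uninformative here; it does NOT by itself certify existence.

30·p = 1 ≈ 1.000; existence NOT certified by the union bound.


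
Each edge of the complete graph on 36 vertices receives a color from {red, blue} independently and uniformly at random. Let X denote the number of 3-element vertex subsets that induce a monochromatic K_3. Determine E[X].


Let X = Σ_S X_S over the C(36, 3) = 7140 subsets S of size 3, where X_S = 1 if the K_3 on S is monochromatic.
For a fixed S, the K_3 on S has C(3, 2) = 3 edges. P[all 3 edges red] = (1/2)^3, and likewise for blue, so P[monochromatic] = 2·(1/2)^3 = 2^{1 − 3} = 1/4.
By linearity of expectation: E[X] = C(36, 3) · 2^{1 − 3} = 7140 · 1/4 = 1785.
Numerically: E[X] ≈ 1785.00000.

E[X] = C(36,3)·2^(1−C(3,2)) = 1785 ≈ 1785.00000.


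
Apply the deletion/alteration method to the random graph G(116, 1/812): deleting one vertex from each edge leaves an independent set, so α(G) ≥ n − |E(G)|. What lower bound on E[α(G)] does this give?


E[|E(G)|] = C(116, 2)·p = 6670 · (1/812) = 115/14.
E[α(G)] ≥ n − E[|E(G)|] = 116 − 115/14 = 1509/14.
Numerically: ≈ 107.78571.
(This is only a lower bound; the true E[α(G)] may be larger.)

E[α(G)] ≥ 1509/14 ≈ 107.78571.


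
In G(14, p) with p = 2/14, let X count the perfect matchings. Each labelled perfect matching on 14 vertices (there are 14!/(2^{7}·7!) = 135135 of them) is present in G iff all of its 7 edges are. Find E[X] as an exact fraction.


K_14 has 14!/(2^{7}·7!) = 135135 labelled perfect matchings.
For each such perfect matching H, let X_H = 1 if all 7 edges of H are present in G. Then P[X_H = 1] = p^{7} = (1/7)^{7} = 1/823543.
Summing the indicators: E[X] = Σ_H E[X_H] = 135135 · p^{7} = 135135 · 1/823543 = 19305/117649.
Numerically: E[X] ≈ 0.16409.

E[X] = 135135 · (1/7)^{7} = 19305/117649 ≈ 0.16409.


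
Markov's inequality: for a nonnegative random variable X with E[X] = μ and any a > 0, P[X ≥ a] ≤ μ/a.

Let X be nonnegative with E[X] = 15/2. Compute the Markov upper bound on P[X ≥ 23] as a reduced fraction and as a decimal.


μ = E[X] = 15/2, a = 23.
Markov: P[X ≥ 23] ≤ μ/a = (15/2)/23 = 15/46.
Numerically: ≈ 0.32609.
(Since a = 23 > μ = 7.50000, the bound 15/46 is < 1 and informative.)

P[X ≥ 23] ≤ 15/46 ≈ 0.32609.


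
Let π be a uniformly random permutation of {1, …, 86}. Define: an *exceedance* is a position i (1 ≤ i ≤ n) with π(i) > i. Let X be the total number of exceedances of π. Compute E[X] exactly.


Write X = Σ_{i=1}^{86} X_i, where X_i = 1_{π(i) > i}.
For each fixed i, π(i) is uniform over {1, …, 86} (marginal of a uniform permutation), so P[π(i) > i] = (n − i)/n. Summing: Σ_{i=1}^{86} (n − i)/n = (0 + 1 + … + 85)/86 = 86(86 − 1)/(2·86) = (86 − 1)/2.
Hence E[X] = Σ_{i=1}^{86} (86 − i)/86 = 85/2 ≈ 42.500.

E[X] = 85/2 = 42.500.


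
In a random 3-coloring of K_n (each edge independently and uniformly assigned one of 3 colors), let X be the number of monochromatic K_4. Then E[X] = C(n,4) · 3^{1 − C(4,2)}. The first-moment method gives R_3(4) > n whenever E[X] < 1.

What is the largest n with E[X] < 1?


We need C(n, 4) · 3^{1 − 6} < 1, i.e. C(n, 4) < 3^{6 − 1} = 243.
Check values of n near the boundary:
  n = 6: C(6, 4) = 15; 15 < 243? YES
  n = 7: C(7, 4) = 35; 35 < 243? YES
  n = 8: C(8, 4) = 70; 70 < 243? YES
  n = 9: C(9, 4) = 126; 126 < 243? YES
  n = 10: C(10, 4) = 210; 210 < 243? YES
  n = 11: C(11, 4) = 330; 330 < 243? NO
  n = 12: C(12, 4) = 495; 495 < 243? NO
The largest n with C(n, 4) < 243 is n = 10 (where E[X] = 70/81 ≈ 0.864198). Hence R_3(4) > 10, i.e. R_3(4) ≥ 11.

Largest n = 10; hence R_3(4) > 10.


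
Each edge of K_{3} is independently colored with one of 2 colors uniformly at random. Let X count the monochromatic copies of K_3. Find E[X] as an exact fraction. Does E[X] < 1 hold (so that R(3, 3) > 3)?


E[X] = C(3, 3) · 2^{1 − 3} = 1 · 2^{−2} = 1/4.
As a reduced fraction: E[X] = 1/4 ≈ 0.250.
Is E[X] < 1? YES.
Since E[X] < 1, there exists a 2-coloring of K_{3} with no monochromatic K_3; hence R(3, 3) > 3.

E[X] = 1/4 ≈ 0.250; E[X] < 1, so R(3, 3) > 3.


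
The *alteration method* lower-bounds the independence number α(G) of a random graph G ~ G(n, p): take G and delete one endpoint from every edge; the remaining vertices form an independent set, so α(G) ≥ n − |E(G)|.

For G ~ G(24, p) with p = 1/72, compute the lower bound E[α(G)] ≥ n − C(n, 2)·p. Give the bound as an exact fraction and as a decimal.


E[|E(G)|] = C(24, 2)·p = 276 · (1/72) = 23/6.
E[α(G)] ≥ n − E[|E(G)|] = 24 − 23/6 = 121/6.
Numerically: ≈ 20.16667.
(This is only a lower bound; the true E[α(G)] may be larger.)

E[α(G)] ≥ 121/6 ≈ 20.16667.


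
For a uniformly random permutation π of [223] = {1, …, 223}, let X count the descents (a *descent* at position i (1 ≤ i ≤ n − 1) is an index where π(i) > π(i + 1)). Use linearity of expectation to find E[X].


Write X = Σ X_I over i = 1, …, 222, with X_I the indicator of one descent.
There are 222 indicators.
For each fixed i, the pair (π(i), π(i+1)) is a uniformly random ordered pair of distinct values from {1, …, 223}; by symmetry P[π(i) > π(i+1)] = 1/2.
By linearity: E[X] = 222 · (1/2) = (223 − 1) · (1/2) = 111 ≈ 111.000000.

E[X] = 111 = 111.000000.


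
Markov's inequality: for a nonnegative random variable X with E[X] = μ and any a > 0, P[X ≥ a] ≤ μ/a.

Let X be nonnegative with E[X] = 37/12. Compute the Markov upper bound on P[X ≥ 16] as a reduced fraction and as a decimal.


μ = E[X] = 37/12, a = 16.
Markov: P[X ≥ 16] ≤ μ/a = (37/12)/16 = 37/192.
Numerically: ≈ 0.193.
(Since a = 16 > μ = 3.083, the bound 37/192 is < 1 and informative.)

P[X ≥ 16] ≤ 37/192 ≈ 0.193.


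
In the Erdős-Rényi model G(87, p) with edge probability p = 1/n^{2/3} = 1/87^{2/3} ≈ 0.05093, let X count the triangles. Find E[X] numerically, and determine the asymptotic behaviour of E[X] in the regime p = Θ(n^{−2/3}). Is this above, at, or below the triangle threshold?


Number of potential triangles: C(87, 3) = 105995.
Each occurs with probability p³ ≈ (0.05093)³ ≈ 1.321178e-04.
By linearity: E[X] = C(87, 3)·p³ ≈ 105995 · 1.321178e-04 ≈ 14.0038.
Since α = 2/3 < 1, p = c/n^{2/3} ≫ 1/n is above the triangle threshold p ~ 1/n. Asymptotically E[X] ~ (c³/6)·n^{3(1−α)} = (1³/6)·n^{1} → ∞; triangles are abundant w.h.p.

E[X] ≈ 14.0038; in regime p = Θ(1/n^{2/3}) E[X] diverges (above the triangle threshold p ~ 1/n).


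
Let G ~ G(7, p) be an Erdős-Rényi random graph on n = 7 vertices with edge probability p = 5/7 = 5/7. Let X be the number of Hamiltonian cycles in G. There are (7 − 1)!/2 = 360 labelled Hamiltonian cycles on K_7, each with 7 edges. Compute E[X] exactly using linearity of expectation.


K_7 has (7 − 1)!/2 = 360 labelled Hamiltonian cycles.
For each such Hamiltonian cycle H, let X_H = 1 if all 7 edges of H are present in G. Then P[X_H = 1] = p^{7} = (5/7)^{7} = 78125/823543.
Summing the indicators: E[X] = Σ_H E[X_H] = 360 · p^{7} = 360 · 78125/823543 = 28125000/823543.
Numerically: E[X] ≈ 34.1512.

E[X] = 360 · (5/7)^{7} = 28125000/823543 ≈ 34.1512.


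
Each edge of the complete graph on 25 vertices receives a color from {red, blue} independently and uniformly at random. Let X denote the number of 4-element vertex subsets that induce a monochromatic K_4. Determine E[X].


Let X = Σ_S X_S over the C(25, 4) = 12650 subsets S of size 4, where X_S = 1 if the K_4 on S is monochromatic.
For a fixed S, the K_4 on S has C(4, 2) = 6 edges. P[all 6 edges red] = (1/2)^6, and likewise for blue, so P[monochromatic] = 2·(1/2)^6 = 2^{1 − 6} = 1/32.
Summing: E[X] = C(25, 4) · 2^{1 − 6} = 12650 · 1/32 = 6325/16.
Numerically: E[X] ≈ 395.31250.

E[X] = C(25,4)·2^(1−C(4,2)) = 6325/16 ≈ 395.31250.


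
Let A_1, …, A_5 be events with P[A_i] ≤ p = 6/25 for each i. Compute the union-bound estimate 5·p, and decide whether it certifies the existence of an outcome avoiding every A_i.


Union bound: P[∪_{i=1}^{5} A_i] ≤ Σ_i P[A_i] ≤ 5·p = 5·(6/25) = 6/5.
Numerically: 6/5 ≈ 1.2000.
Is 6/5 < 1? NO.
Since the bound 6/5 is ≥ 1, the union bound is uninformative here; it does NOT by itself certify existence.

5·p = 6/5 ≈ 1.2000; existence NOT certified by the union bound.


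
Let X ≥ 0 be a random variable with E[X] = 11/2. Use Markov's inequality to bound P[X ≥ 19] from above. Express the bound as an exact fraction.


μ = E[X] = 11/2, a = 19.
Markov: P[X ≥ 19] ≤ μ/a = (11/2)/19 = 11/38.
Numerically: ≈ 0.289.
(Since a = 19 > μ = 5.500, the bound 11/38 is < 1 and informative.)

P[X ≥ 19] ≤ 11/38 ≈ 0.289.


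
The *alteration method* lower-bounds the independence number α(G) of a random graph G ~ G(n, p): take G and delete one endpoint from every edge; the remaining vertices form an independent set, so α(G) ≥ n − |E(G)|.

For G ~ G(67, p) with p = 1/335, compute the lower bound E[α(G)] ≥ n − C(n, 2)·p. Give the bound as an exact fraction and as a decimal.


E[|E(G)|] = C(67, 2)·p = 2211 · (1/335) = 33/5.
E[α(G)] ≥ n − E[|E(G)|] = 67 − 33/5 = 302/5.
Numerically: ≈ 60.400000.
(This is only a lower bound; the true E[α(G)] may be larger.)

E[α(G)] ≥ 302/5 ≈ 60.400000.


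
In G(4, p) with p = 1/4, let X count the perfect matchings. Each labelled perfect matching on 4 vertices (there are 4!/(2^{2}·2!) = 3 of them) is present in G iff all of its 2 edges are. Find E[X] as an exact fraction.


K_4 has 4!/(2^{2}·2!) = 3 labelled perfect matchings.
For each such perfect matching H, let X_H = 1 if all 2 edges of H are present in G. Then P[X_H = 1] = p^{2} = (1/4)^{2} = 1/16.
Summing the indicators: E[X] = Σ_H E[X_H] = 3 · p^{2} = 3 · 1/16 = 3/16.
Numerically: E[X] ≈ 0.188.

E[X] = 3 · (1/4)^{2} = 3/16 ≈ 0.188.


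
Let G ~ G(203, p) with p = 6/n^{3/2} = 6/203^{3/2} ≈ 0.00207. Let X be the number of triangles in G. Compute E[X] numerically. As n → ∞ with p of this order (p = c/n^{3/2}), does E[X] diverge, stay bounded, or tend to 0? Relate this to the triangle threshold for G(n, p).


Number of potential triangles: C(203, 3) = 1373701.
Each occurs with probability p³ ≈ (0.00207)³ ≈ 8.92733e-09.
By linearity: E[X] = C(203, 3)·p³ ≈ 1373701 · 8.92733e-09 ≈ 0.012.
Since α = 3/2 > 1, p = c/n^{3/2} = o(1/n) is below the triangle threshold p ~ 1/n. Asymptotically E[X] ~ (c³/6)·n^{3(1−α)} = (6³/6)·n^{-1.5} → 0, so by Markov's inequality G has no triangles w.h.p.

E[X] ≈ 0.012; in regime p = Θ(1/n^{3/2}) E[X] tends to 0 (below the triangle threshold p ~ 1/n).


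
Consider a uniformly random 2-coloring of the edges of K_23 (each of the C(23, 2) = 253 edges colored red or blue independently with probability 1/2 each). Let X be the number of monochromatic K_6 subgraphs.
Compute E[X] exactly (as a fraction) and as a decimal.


Let X = Σ_S X_S over the C(23, 6) = 100947 subsets S of size 6, where X_S = 1 if the K_6 on S is monochromatic.
For a fixed S, the K_6 on S has C(6, 2) = 15 edges. P[all 15 edges red] = (1/2)^15, and likewise for blue, so P[monochromatic] = 2·(1/2)^15 = 2^{1 − 15} = 1/16384.
By linearity of expectation: E[X] = C(23, 6) · 2^{1 − 15} = 100947 · 1/16384 = 100947/16384.
Numerically: E[X] ≈ 6.161.

E[X] = C(23,6)·2^(1−C(6,2)) = 100947/16384 ≈ 6.161.


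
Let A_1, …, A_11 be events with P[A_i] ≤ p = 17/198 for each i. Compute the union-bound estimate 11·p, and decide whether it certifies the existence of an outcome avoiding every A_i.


Union bound: P[∪_{i=1}^{11} A_i] ≤ Σ_i P[A_i] ≤ 11·p = 11·(17/198) = 17/18.
Numerically: 17/18 ≈ 0.944.
Is 17/18 < 1? YES.
Since P[∪ A_i] ≤ 17/18 < 1, the complement has P[∩ A_i^c] ≥ 1 − 17/18 = 1/18 > 0, so some outcome avoids every A_i.

11·p = 17/18 ≈ 0.944; existence CERTIFIED by the union bound.


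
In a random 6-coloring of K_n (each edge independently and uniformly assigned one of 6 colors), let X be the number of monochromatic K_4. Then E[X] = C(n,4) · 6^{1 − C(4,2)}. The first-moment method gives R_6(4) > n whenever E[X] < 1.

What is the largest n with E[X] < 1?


We need C(n, 4) · 6^{1 − 6} < 1, i.e. C(n, 4) < 6^{6 − 1} = 7776.
Check values of n near the boundary:
  n = 16: C(16, 4) = 1820; 1820 < 7776? YES
  n = 17: C(17, 4) = 2380; 2380 < 7776? YES
  n = 18: C(18, 4) = 3060; 3060 < 7776? YES
  n = 19: C(19, 4) = 3876; 3876 < 7776? YES
  n = 20: C(20, 4) = 4845; 4845 < 7776? YES
  n = 21: C(21, 4) = 5985; 5985 < 7776? YES
  n = 22: C(22, 4) = 7315; 7315 < 7776? YES
  n = 23: C(23, 4) = 8855; 8855 < 7776? NO
  n = 24: C(24, 4) = 10626; 10626 < 7776? NO
  n = 25: C(25, 4) = 12650; 12650 < 7776? NO
The largest n with C(n, 4) < 7776 is n = 22 (where E[X] = 7315/7776 ≈ 0.9407). Hence R_6(4) > 22, i.e. R_6(4) ≥ 23.

Largest n = 22; hence R_6(4) > 22.


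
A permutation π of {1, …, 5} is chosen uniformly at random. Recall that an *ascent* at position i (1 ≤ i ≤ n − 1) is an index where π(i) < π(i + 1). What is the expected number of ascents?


Write X = Σ X_I over i = 1, …, 4, with X_I the indicator of one ascent.
There are 4 indicators.
For each fixed i, the pair (π(i), π(i+1)) is a uniformly random ordered pair of distinct values from {1, …, 5}; by symmetry P[π(i) < π(i+1)] = 1/2.
By linearity: E[X] = 4 · (1/2) = (5 − 1) · (1/2) = 2 ≈ 2.0000.

E[X] = 2 = 2.0000.


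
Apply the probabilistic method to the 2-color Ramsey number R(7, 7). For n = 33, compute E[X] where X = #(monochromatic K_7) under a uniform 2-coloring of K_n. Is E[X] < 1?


E[X] = C(33, 7) · 2^{1 − 21} = 4272048 · 2^{−20} = 4272048/1048576.
As a reduced fraction: E[X] = 267003/65536 ≈ 4.074142.
Is E[X] < 1? NO.
Since E[X] ≥ 1, the first-moment bound is inconclusive at n = 33; it does NOT by itself certify R(7, 7) > 33.

E[X] = 267003/65536 ≈ 4.074142; E[X] ≥ 1; first-moment method inconclusive here.


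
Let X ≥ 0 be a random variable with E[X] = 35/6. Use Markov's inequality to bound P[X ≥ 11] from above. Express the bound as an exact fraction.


μ = E[X] = 35/6, a = 11.
Markov: P[X ≥ 11] ≤ μ/a = (35/6)/11 = 35/66.
Numerically: ≈ 0.5303.
(Since a = 11 > μ = 5.8333, the bound 35/66 is < 1 and informative.)

P[X ≥ 11] ≤ 35/66 ≈ 0.5303.


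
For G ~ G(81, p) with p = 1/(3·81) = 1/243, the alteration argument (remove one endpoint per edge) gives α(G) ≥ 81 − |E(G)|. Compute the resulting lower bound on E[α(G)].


E[|E(G)|] = C(81, 2)·p = 3240 · (1/243) = 40/3.
E[α(G)] ≥ n − E[|E(G)|] = 81 − 40/3 = 203/3.
Numerically: ≈ 67.666667.
(This is only a lower bound; the true E[α(G)] may be larger.)

E[α(G)] ≥ 203/3 ≈ 67.666667.


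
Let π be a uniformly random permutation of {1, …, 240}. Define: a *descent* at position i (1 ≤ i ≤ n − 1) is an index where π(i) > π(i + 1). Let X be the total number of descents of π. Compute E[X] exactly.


Write X = Σ X_I over i = 1, …, 239, with X_I the indicator of one descent.
There are 239 indicators.
For each fixed i, the pair (π(i), π(i+1)) is a uniformly random ordered pair of distinct values from {1, …, 240}; by symmetry P[π(i) > π(i+1)] = 1/2.
By linearity: E[X] = 239 · (1/2) = (240 − 1) · (1/2) = 239/2 ≈ 119.500.

E[X] = 239/2 = 119.500.


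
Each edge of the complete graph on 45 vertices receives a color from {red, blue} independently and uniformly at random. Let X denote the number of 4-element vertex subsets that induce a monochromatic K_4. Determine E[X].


Let X = Σ_S X_S over the C(45, 4) = 148995 subsets S of size 4, where X_S = 1 if the K_4 on S is monochromatic.
For a fixed S, the K_4 on S has C(4, 2) = 6 edges. P[all 6 edges red] = (1/2)^6, and likewise for blue, so P[monochromatic] = 2·(1/2)^6 = 2^{1 − 6} = 1/32.
By linearity of expectation: E[X] = C(45, 4) · 2^{1 − 6} = 148995 · 1/32 = 148995/32.
Numerically: E[X] ≈ 4656.093750.

E[X] = C(45,4)·2^(1−C(4,2)) = 148995/32 ≈ 4656.093750.


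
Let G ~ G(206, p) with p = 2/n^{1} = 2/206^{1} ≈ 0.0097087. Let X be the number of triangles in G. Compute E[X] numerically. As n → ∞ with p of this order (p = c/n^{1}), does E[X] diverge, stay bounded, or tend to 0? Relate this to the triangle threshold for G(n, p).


Number of potential triangles: C(206, 3) = 1435820.
Each occurs with probability p³ ≈ (0.0097087)³ ≈ 9.1514166e-07.
By linearity: E[X] = C(206, 3)·p³ ≈ 1435820 · 9.1514166e-07 ≈ 1.31398.
Here α = 1, so p = 2/n is exactly at the triangle threshold p ~ 1/n. Asymptotically E[X] → c³/6 = 2³/6 = 4/3 ≈ 1.33333, a bounded constant. In this regime the triangle count is asymptotically Poisson(c³/6).

E[X] ≈ 1.31398; in regime p = Θ(1/n^{1}) E[X] stays bounded (at the triangle threshold p ~ 1/n).


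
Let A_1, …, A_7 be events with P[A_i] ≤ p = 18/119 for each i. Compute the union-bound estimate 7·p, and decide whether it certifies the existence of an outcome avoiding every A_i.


Union bound: P[∪_{i=1}^{7} A_i] ≤ Σ_i P[A_i] ≤ 7·p = 7·(18/119) = 18/17.
Numerically: 18/17 ≈ 1.059.
Is 18/17 < 1? NO.
Since the bound 18/17 is ≥ 1, the union bound is uninformative here; it does NOT by itself certify existence.

7·p = 18/17 ≈ 1.059; existence NOT certified by the union bound.


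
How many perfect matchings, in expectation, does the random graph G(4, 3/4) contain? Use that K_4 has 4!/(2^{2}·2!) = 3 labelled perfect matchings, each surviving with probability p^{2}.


K_4 has 4!/(2^{2}·2!) = 3 labelled perfect matchings.
For each such perfect matching H, let X_H = 1 if all 2 edges of H are present in G. Then P[X_H = 1] = p^{2} = (3/4)^{2} = 9/16.
By linearity of expectation: E[X] = Σ_H E[X_H] = 3 · p^{2} = 3 · 9/16 = 27/16.
Numerically: E[X] ≈ 1.6875.

E[X] = 3 · (3/4)^{2} = 27/16 ≈ 1.6875.


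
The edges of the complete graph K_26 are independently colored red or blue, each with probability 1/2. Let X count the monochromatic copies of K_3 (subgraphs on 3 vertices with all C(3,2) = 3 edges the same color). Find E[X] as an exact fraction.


Let X = Σ_S X_S over the C(26, 3) = 2600 subsets S of size 3, where X_S = 1 if the K_3 on S is monochromatic.
For a fixed S, the K_3 on S has C(3, 2) = 3 edges. P[all 3 edges red] = (1/2)^3, and likewise for blue, so P[monochromatic] = 2·(1/2)^3 = 2^{1 − 3} = 1/4.
By linearity: E[X] = C(26, 3) · 2^{1 − 3} = 2600 · 1/4 = 650.
Numerically: E[X] ≈ 650.0000.

E[X] = C(26,3)·2^(1−C(3,2)) = 650 ≈ 650.0000.
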